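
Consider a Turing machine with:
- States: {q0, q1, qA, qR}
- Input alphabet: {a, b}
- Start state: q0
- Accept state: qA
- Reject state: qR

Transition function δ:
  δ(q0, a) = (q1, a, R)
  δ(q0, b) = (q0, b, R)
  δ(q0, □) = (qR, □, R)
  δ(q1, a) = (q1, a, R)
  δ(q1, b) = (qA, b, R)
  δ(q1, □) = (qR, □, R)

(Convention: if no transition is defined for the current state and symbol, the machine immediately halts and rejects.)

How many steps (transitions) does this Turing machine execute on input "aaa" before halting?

Execution trace:
Initial: [q0]aaa
Step 1: δ(q0, a) = (q1, a, R) → a[q1]aa
Step 2: δ(q1, a) = (q1, a, R) → aa[q1]a
Step 3: δ(q1, a) = (q1, a, R) → aaa[q1]□
Step 4: δ(q1, □) = (qR, □, R) → aaa□[qR]□

The machine reaches the reject state qR and halts.

The machine executed 4 steps before halting.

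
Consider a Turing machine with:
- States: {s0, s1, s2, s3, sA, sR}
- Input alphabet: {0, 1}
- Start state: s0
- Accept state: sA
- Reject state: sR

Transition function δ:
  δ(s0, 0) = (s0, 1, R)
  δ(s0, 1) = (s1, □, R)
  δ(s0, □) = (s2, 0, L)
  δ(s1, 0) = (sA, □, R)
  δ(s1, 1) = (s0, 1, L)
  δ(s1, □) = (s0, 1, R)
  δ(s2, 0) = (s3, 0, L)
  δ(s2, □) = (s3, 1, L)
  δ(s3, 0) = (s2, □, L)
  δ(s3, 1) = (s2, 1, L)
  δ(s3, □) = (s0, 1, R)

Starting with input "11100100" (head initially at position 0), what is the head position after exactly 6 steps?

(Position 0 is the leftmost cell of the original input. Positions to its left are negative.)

Execution trace (head position shown):
Step 0: [s0]11100100  (head at position 0)
Step 1: move right → □[s1]1100100  (head at position 1)
Step 2: move left → [s0]□1100100  (head at position 0)
Step 3: move left → [s2]□01100100  (head at position -1)
Step 4: move left → [s3]□101100100  (head at position -2)
Step 5: move right → 1[s0]101100100  (head at position -1)
Step 6: move right → 1□[s1]01100100  (head at position 0)

After 6 steps, the head is at position 0.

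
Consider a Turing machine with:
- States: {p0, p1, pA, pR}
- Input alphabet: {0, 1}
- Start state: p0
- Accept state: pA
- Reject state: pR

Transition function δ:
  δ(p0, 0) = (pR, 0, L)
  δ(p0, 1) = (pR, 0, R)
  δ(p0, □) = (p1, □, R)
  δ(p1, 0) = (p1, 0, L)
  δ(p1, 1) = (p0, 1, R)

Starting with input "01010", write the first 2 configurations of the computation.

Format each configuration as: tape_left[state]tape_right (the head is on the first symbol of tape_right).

Transitions applied:
Step 1: δ(p0, 0) = (pR, 0, L)

The first 2 configurations are:
[p0]01010 ⊢ [pR]□01010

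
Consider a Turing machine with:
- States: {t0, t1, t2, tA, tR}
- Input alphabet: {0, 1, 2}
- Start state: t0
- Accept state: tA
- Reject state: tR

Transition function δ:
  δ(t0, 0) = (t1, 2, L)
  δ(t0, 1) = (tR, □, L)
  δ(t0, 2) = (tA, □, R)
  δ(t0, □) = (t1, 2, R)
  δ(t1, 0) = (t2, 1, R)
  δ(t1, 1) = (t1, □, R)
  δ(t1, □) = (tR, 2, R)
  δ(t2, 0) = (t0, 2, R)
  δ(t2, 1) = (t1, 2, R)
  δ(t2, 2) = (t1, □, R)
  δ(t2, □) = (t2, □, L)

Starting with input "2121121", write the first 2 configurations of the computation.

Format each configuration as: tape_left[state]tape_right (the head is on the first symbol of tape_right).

Transitions applied:
Step 1: δ(t0, 2) = (tA, □, R)

The first 2 configurations are:
[t0]2121121 ⊢ □[tA]121121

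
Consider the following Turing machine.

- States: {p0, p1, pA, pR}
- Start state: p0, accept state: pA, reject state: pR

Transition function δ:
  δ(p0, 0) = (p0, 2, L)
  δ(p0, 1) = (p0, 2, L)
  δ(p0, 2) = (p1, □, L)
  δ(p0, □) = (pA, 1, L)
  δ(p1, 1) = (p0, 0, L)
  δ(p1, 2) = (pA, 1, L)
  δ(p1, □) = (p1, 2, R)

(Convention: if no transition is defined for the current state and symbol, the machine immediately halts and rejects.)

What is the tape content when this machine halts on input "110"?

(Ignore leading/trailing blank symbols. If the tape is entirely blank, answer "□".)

Execution trace:
Initial: [p0]110
Step 1: δ(p0, 1) = (p0, 2, L) → [p0]□210
Step 2: δ(p0, □) = (pA, 1, L) → [pA]□1210

The machine reaches the accept state pA and halts.

Final tape (ignoring leading/trailing blanks): 1210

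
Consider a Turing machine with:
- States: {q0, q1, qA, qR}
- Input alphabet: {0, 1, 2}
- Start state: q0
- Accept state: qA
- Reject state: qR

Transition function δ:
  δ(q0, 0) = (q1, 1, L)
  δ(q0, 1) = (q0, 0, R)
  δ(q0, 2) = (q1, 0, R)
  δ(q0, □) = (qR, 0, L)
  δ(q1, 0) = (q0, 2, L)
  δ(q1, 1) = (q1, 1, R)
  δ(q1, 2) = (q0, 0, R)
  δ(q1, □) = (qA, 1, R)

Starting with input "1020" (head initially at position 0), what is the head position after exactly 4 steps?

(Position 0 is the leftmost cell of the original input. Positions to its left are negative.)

Execution trace (head position shown):
Step 0: [q0]1020  (head at position 0)
Step 1: move right → 0[q0]020  (head at position 1)
Step 2: move left → [q1]0120  (head at position 0)
Step 3: move left → [q0]□2120  (head at position -1)
Step 4: move left → [qR]□02120  (head at position -2)

After 4 steps, the head is at position -2.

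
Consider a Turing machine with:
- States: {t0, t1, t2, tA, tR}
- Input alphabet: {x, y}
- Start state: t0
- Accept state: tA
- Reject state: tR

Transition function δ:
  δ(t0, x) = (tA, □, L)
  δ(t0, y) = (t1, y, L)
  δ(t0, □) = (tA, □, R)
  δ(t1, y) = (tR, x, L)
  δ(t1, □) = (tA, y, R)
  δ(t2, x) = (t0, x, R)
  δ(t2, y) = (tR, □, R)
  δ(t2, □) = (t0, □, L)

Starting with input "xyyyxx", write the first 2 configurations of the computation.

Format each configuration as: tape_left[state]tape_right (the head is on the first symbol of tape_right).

Transitions applied:
Step 1: δ(t0, x) = (tA, □, L)

The first 2 configurations are:
[t0]xyyyxx ⊢ [tA]□□yyyxx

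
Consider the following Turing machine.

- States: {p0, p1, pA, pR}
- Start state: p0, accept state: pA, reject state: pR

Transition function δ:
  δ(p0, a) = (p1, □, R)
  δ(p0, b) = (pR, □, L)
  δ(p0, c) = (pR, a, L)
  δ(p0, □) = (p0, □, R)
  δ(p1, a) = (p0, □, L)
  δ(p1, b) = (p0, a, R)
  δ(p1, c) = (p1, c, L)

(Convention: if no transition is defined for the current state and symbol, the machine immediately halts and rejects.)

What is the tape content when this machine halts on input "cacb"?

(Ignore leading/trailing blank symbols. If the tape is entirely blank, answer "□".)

Execution trace:
Initial: [p0]cacb
Step 1: δ(p0, c) = (pR, a, L) → [pR]□aacb

The machine reaches the reject state pR and halts.

Final tape (ignoring leading/trailing blanks): aacb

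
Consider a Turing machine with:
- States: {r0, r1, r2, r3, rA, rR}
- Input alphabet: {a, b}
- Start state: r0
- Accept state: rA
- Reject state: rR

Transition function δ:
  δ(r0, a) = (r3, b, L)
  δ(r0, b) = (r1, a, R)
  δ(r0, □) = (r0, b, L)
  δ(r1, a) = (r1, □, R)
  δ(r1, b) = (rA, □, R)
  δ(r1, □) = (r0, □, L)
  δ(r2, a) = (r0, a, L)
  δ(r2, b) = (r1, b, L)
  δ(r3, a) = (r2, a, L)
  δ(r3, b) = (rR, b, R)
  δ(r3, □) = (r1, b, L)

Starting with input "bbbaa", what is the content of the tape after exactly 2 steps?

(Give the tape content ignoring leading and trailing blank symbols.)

Execution trace:
Initial: [r0]bbbaa
Step 1: δ(r0, b) = (r1, a, R) → a[r1]bbaa
Step 2: δ(r1, b) = (rA, □, R) → a□[rA]baa

The machine reaches the accept state rA and halts.

After 2 steps, the tape (ignoring leading/trailing blanks) is: a□baa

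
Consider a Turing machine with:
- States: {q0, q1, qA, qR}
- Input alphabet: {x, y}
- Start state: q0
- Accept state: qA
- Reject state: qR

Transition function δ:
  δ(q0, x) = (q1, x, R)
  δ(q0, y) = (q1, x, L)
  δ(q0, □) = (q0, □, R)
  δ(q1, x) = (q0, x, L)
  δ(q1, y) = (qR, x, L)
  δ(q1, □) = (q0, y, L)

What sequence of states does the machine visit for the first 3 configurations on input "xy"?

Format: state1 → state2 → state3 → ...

Execution trace:
Initial: [q0]xy
Step 1: δ(q0, x) = (q1, x, R) → x[q1]y
Step 2: δ(q1, y) = (qR, x, L) → [qR]xx

The machine reaches the reject state qR and halts.

State sequence: q0 → q1 → qR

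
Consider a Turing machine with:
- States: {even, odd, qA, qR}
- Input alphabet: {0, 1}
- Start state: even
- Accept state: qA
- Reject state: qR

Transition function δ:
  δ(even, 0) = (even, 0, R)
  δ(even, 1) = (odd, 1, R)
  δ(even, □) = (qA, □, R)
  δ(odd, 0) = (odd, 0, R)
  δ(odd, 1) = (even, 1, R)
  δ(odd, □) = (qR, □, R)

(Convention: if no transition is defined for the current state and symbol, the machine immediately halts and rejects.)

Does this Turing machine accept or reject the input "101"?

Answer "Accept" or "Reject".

Execution trace:
Initial: [even]101
Step 1: δ(even, 1) = (odd, 1, R) → 1[odd]01
Step 2: δ(odd, 0) = (odd, 0, R) → 10[odd]1
Step 3: δ(odd, 1) = (even, 1, R) → 101[even]□
Step 4: δ(even, □) = (qA, □, R) → 101□[qA]□

The machine reaches the accept state qA and halts.

Answer: Accept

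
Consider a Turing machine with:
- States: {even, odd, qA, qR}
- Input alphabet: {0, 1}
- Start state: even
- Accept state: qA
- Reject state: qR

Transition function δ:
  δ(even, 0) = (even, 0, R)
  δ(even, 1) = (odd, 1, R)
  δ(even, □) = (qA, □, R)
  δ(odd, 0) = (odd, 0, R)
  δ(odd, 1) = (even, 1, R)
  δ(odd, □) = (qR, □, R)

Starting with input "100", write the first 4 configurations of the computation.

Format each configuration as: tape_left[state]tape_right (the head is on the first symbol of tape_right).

Transitions applied:
Step 1: δ(even, 1) = (odd, 1, R)
Step 2: δ(odd, 0) = (odd, 0, R)
Step 3: δ(odd, 0) = (odd, 0, R)

The first 4 configurations are:
[even]100 ⊢ 1[odd]00 ⊢ 10[odd]0 ⊢ 100[odd]□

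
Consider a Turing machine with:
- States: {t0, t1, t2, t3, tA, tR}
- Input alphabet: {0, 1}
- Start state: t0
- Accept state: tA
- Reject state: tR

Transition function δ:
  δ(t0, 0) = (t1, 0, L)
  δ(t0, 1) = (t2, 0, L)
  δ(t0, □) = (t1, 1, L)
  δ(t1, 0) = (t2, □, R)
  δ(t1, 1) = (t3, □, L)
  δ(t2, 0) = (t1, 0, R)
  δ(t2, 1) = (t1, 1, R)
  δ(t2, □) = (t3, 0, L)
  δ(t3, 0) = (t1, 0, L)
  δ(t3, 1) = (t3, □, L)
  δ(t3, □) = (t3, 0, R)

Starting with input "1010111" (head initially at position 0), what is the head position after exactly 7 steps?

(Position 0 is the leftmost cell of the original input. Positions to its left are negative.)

Execution trace (head position shown):
Step 0: [t0]1010111  (head at position 0)
Step 1: move left → [t2]□0010111  (head at position -1)
Step 2: move left → [t3]□00010111  (head at position -2)
Step 3: move right → 0[t3]00010111  (head at position -1)
Step 4: move left → [t1]000010111  (head at position -2)
Step 5: move right → □[t2]00010111  (head at position -1)
Step 6: move right → □0[t1]0010111  (head at position 0)
Step 7: move right → □0□[t2]010111  (head at position 1)

After 7 steps, the head is at position 1.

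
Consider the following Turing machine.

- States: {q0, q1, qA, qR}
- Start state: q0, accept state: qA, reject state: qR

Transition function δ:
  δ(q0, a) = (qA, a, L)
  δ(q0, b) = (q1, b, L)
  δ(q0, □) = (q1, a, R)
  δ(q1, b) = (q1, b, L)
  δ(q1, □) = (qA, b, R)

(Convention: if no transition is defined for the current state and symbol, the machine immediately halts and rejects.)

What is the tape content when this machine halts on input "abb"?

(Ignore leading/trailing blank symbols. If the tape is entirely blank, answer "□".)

Execution trace:
Initial: [q0]abb
Step 1: δ(q0, a) = (qA, a, L) → [qA]□abb

The machine reaches the accept state qA and halts.

Final tape (ignoring leading/trailing blanks): abb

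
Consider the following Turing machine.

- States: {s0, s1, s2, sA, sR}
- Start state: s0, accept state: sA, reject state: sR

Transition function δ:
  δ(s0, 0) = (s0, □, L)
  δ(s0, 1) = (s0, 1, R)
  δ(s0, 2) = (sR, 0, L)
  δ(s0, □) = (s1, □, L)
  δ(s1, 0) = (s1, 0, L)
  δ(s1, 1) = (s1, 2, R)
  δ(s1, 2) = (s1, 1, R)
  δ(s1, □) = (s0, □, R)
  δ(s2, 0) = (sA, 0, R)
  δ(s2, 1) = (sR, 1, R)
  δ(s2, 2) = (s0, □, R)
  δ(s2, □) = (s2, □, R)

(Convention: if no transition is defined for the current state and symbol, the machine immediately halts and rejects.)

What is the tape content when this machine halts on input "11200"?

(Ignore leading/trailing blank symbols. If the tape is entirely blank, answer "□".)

Execution trace:
Initial: [s0]11200
Step 1: δ(s0, 1) = (s0, 1, R) → 1[s0]1200
Step 2: δ(s0, 1) = (s0, 1, R) → 11[s0]200
Step 3: δ(s0, 2) = (sR, 0, L) → 1[sR]1000

The machine reaches the reject state sR and halts.

Final tape (ignoring leading/trailing blanks): 11000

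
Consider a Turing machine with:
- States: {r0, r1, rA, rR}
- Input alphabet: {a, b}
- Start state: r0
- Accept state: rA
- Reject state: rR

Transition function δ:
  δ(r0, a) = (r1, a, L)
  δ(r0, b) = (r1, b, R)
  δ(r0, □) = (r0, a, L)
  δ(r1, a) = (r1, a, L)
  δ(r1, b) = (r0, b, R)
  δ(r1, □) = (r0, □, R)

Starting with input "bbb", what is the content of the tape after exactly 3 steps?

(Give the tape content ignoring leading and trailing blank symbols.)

Execution trace:
Initial: [r0]bbb
Step 1: δ(r0, b) = (r1, b, R) → b[r1]bb
Step 2: δ(r1, b) = (r0, b, R) → bb[r0]b
Step 3: δ(r0, b) = (r1, b, R) → bbb[r1]□

After 3 steps, the tape (ignoring leading/trailing blanks) is: bbb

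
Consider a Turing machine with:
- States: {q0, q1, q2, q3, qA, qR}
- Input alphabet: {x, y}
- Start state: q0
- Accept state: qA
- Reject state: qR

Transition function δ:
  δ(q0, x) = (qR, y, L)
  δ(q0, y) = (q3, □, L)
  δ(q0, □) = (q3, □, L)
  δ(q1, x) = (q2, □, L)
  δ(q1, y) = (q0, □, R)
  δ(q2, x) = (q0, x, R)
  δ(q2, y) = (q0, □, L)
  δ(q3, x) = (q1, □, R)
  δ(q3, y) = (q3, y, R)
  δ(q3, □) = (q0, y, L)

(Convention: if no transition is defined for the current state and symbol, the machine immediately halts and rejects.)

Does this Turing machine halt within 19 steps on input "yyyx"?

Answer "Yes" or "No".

Execution trace:
Initial: [q0]yyyx
Step 1: δ(q0, y) = (q3, □, L) → [q3]□□yyx
Step 2: δ(q3, □) = (q0, y, L) → [q0]□y□yyx
Step 3: δ(q0, □) = (q3, □, L) → [q3]□□y□yyx
Step 4: δ(q3, □) = (q0, y, L) → [q0]□y□y□yyx
Step 5: δ(q0, □) = (q3, □, L) → [q3]□□y□y□yyx
Step 6: δ(q3, □) = (q0, y, L) → [q0]□y□y□y□yyx
Step 7: δ(q0, □) = (q3, □, L) → [q3]□□y□y□y□yyx
Step 8: δ(q3, □) = (q0, y, L) → [q0]□y□y□y□y□yyx
Step 9: δ(q0, □) = (q3, □, L) → [q3]□□y□y□y□y□yyx
Step 10: δ(q3, □) = (q0, y, L) → [q0]□y□y□y□y□y□yyx
Step 11: δ(q0, □) = (q3, □, L) → [q3]□□y□y□y□y□y□yyx
Step 12: δ(q3, □) = (q0, y, L) → [q0]□y□y□y□y□y□y□yyx
Step 13: δ(q0, □) = (q3, □, L) → [q3]□□y□y□y□y□y□y□yyx
Step 14: δ(q3, □) = (q0, y, L) → [q0]□y□y□y□y□y□y□y□yyx
Step 15: δ(q0, □) = (q3, □, L) → [q3]□□y□y□y□y□y□y□y□yyx
Step 16: δ(q3, □) = (q0, y, L) → [q0]□y□y□y□y□y□y□y□y□yyx
Step 17: δ(q0, □) = (q3, □, L) → [q3]□□y□y□y□y□y□y□y□y□yyx
Step 18: δ(q3, □) = (q0, y, L) → [q0]□y□y□y□y□y□y□y□y□y□yyx
Step 19: δ(q0, □) = (q3, □, L) → [q3]□□y□y□y□y□y□y□y□y□y□yyx

The machine has not reached a halting state after 19 steps.
The machine did not halt within the 19-step bound.

Answer: No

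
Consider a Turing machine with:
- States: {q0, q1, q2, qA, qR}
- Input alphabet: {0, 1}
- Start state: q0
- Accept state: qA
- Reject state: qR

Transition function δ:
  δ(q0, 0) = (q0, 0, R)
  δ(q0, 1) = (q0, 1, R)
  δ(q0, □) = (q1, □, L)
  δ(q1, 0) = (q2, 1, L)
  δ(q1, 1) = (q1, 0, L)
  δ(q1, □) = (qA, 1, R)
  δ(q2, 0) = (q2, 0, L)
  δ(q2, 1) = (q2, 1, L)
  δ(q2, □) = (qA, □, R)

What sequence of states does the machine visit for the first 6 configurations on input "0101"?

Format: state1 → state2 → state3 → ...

Execution trace:
Initial: [q0]0101
Step 1: δ(q0, 0) = (q0, 0, R) → 0[q0]101
Step 2: δ(q0, 1) = (q0, 1, R) → 01[q0]01
Step 3: δ(q0, 0) = (q0, 0, R) → 010[q0]1
Step 4: δ(q0, 1) = (q0, 1, R) → 0101[q0]□
Step 5: δ(q0, □) = (q1, □, L) → 010[q1]1□

State sequence: q0 → q0 → q0 → q0 → q0 → q1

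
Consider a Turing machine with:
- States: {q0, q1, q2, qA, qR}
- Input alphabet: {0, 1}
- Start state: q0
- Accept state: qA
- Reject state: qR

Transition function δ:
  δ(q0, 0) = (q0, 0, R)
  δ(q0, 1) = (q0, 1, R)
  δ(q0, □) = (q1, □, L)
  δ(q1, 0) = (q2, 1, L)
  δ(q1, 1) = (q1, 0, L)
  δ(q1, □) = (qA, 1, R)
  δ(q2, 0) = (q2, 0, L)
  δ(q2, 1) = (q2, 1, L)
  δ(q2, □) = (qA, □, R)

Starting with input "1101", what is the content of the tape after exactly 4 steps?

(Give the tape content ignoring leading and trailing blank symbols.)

Execution trace:
Initial: [q0]1101
Step 1: δ(q0, 1) = (q0, 1, R) → 1[q0]101
Step 2: δ(q0, 1) = (q0, 1, R) → 11[q0]01
Step 3: δ(q0, 0) = (q0, 0, R) → 110[q0]1
Step 4: δ(q0, 1) = (q0, 1, R) → 1101[q0]□

After 4 steps, the tape (ignoring leading/trailing blanks) is: 1101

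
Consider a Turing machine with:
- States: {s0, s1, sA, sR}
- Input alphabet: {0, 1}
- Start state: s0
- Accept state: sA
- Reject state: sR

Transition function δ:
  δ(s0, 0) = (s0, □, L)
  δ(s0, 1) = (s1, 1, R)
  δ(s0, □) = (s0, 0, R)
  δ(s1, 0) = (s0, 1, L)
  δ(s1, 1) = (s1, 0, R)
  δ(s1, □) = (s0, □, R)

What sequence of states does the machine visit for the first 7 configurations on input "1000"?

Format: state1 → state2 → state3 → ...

Execution trace:
Initial: [s0]1000
Step 1: δ(s0, 1) = (s1, 1, R) → 1[s1]000
Step 2: δ(s1, 0) = (s0, 1, L) → [s0]1100
Step 3: δ(s0, 1) = (s1, 1, R) → 1[s1]100
Step 4: δ(s1, 1) = (s1, 0, R) → 10[s1]00
Step 5: δ(s1, 0) = (s0, 1, L) → 1[s0]010
Step 6: δ(s0, 0) = (s0, □, L) → [s0]1□10

State sequence: s0 → s1 → s0 → s1 → s1 → s0 → s0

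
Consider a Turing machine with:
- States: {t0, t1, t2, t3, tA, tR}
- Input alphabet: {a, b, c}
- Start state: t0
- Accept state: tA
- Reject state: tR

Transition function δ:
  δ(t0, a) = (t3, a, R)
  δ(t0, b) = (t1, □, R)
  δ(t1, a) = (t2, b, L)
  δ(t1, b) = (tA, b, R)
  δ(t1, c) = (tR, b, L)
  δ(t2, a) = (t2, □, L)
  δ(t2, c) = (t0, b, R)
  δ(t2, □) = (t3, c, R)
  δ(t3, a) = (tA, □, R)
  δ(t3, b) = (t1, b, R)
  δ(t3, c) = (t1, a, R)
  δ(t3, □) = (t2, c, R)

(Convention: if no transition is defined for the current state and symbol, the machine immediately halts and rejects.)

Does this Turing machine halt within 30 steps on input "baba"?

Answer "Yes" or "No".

Execution trace:
Initial: [t0]baba
Step 1: δ(t0, b) = (t1, □, R) → □[t1]aba
Step 2: δ(t1, a) = (t2, b, L) → [t2]□bba
Step 3: δ(t2, □) = (t3, c, R) → c[t3]bba
Step 4: δ(t3, b) = (t1, b, R) → cb[t1]ba
Step 5: δ(t1, b) = (tA, b, R) → cbb[tA]a

The machine reaches the accept state tA and halts.
The machine halted after 5 steps (within the 30-step bound).

Answer: Yes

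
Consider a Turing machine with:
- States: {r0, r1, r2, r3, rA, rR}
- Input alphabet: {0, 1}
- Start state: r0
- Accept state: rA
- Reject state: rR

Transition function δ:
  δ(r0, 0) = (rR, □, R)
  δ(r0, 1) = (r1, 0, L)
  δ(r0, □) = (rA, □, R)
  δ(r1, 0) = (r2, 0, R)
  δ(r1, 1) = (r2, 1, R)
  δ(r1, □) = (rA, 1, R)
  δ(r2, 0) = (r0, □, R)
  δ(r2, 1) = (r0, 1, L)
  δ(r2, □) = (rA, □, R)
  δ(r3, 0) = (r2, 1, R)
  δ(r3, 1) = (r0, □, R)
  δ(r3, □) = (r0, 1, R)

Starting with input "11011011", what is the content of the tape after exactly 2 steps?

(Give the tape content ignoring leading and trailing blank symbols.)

Execution trace:
Initial: [r0]11011011
Step 1: δ(r0, 1) = (r1, 0, L) → [r1]□01011011
Step 2: δ(r1, □) = (rA, 1, R) → 1[rA]01011011

The machine reaches the accept state rA and halts.

After 2 steps, the tape (ignoring leading/trailing blanks) is: 101011011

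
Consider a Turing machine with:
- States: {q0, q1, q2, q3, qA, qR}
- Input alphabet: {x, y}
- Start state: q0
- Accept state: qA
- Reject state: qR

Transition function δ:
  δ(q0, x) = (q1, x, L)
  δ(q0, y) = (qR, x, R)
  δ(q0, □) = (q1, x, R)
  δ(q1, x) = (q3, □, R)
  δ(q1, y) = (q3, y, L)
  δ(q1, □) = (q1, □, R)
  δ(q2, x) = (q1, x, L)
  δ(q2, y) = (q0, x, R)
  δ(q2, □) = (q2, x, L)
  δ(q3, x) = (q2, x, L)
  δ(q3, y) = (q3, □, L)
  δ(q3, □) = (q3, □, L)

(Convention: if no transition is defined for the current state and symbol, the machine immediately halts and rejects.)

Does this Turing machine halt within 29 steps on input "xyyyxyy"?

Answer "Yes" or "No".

Execution trace:
Initial: [q0]xyyyxyy
Step 1: δ(q0, x) = (q1, x, L) → [q1]□xyyyxyy
Step 2: δ(q1, □) = (q1, □, R) → □[q1]xyyyxyy
Step 3: δ(q1, x) = (q3, □, R) → □□[q3]yyyxyy
Step 4: δ(q3, y) = (q3, □, L) → □[q3]□□yyxyy
Step 5: δ(q3, □) = (q3, □, L) → [q3]□□□yyxyy
Step 6: δ(q3, □) = (q3, □, L) → [q3]□□□□yyxyy
Step 7: δ(q3, □) = (q3, □, L) → [q3]□□□□□yyxyy
Step 8: δ(q3, □) = (q3, □, L) → [q3]□□□□□□yyxyy
Step 9: δ(q3, □) = (q3, □, L) → [q3]□□□□□□□yyxyy
Step 10: δ(q3, □) = (q3, □, L) → [q3]□□□□□□□□yyxyy
Step 11: δ(q3, □) = (q3, □, L) → [q3]□□□□□□□□□yyxyy
Step 12: δ(q3, □) = (q3, □, L) → [q3]□□□□□□□□□□yyxyy
Step 13: δ(q3, □) = (q3, □, L) → [q3]□□□□□□□□□□□yyxyy
Step 14: δ(q3, □) = (q3, □, L) → [q3]□□□□□□□□□□□□yyxyy
Step 15: δ(q3, □) = (q3, □, L) → [q3]□□□□□□□□□□□□□yyxyy
Step 16: δ(q3, □) = (q3, □, L) → [q3]□□□□□□□□□□□□□□yyxyy
Step 17: δ(q3, □) = (q3, □, L) → [q3]□□□□□□□□□□□□□□□yyxyy
Step 18: δ(q3, □) = (q3, □, L) → [q3]□□□□□□□□□□□□□□□□yyxyy
Step 19: δ(q3, □) = (q3, □, L) → [q3]□□□□□□□□□□□□□□□□□yyxyy
Step 20: δ(q3, □) = (q3, □, L) → [q3]□□□□□□□□□□□□□□□□□□yyxyy
Step 21: δ(q3, □) = (q3, □, L) → [q3]□□□□□□□□□□□□□□□□□□□yyxyy
Step 22: δ(q3, □) = (q3, □, L) → [q3]□□□□□□□□□□□□□□□□□□□□yyxyy
Step 23: δ(q3, □) = (q3, □, L) → [q3]□□□□□□□□□□□□□□□□□□□□□yyxyy
Step 24: δ(q3, □) = (q3, □, L) → [q3]□□□□□□□□□□□□□□□□□□□□□□yyxyy
Step 25: δ(q3, □) = (q3, □, L) → [q3]□□□□□□□□□□□□□□□□□□□□□□□yyxyy
Step 26: δ(q3, □) = (q3, □, L) → [q3]□□□□□□□□□□□□□□□□□□□□□□□□yyxyy
Step 27: δ(q3, □) = (q3, □, L) → [q3]□□□□□□□□□□□□□□□□□□□□□□□□□yyxyy
Step 28: δ(q3, □) = (q3, □, L) → [q3]□□□□□□□□□□□□□□□□□□□□□□□□□□yyxyy
Step 29: δ(q3, □) = (q3, □, L) → [q3]□□□□□□□□□□□□□□□□□□□□□□□□□□□yyxyy

The machine has not reached a halting state after 29 steps.
The machine did not halt within the 29-step bound.

Answer: No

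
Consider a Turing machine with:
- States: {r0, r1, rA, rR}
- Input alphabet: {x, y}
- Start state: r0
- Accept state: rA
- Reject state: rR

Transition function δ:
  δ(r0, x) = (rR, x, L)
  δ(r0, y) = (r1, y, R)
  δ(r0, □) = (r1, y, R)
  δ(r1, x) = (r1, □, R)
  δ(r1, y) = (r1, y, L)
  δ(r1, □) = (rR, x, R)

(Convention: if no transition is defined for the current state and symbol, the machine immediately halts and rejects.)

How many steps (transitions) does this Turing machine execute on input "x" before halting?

Execution trace:
Initial: [r0]x
Step 1: δ(r0, x) = (rR, x, L) → [rR]□x

The machine reaches the reject state rR and halts.

The machine executed 1 step before halting.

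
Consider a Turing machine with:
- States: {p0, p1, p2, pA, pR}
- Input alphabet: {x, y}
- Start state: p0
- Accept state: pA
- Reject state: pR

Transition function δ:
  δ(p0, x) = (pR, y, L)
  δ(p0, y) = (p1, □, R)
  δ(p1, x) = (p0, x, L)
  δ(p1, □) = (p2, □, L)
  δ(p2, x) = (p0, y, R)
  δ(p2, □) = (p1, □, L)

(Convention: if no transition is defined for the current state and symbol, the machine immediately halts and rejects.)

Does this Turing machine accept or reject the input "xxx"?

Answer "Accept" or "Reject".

Execution trace:
Initial: [p0]xxx
Step 1: δ(p0, x) = (pR, y, L) → [pR]□yxx

The machine reaches the reject state pR and halts.

Answer: Reject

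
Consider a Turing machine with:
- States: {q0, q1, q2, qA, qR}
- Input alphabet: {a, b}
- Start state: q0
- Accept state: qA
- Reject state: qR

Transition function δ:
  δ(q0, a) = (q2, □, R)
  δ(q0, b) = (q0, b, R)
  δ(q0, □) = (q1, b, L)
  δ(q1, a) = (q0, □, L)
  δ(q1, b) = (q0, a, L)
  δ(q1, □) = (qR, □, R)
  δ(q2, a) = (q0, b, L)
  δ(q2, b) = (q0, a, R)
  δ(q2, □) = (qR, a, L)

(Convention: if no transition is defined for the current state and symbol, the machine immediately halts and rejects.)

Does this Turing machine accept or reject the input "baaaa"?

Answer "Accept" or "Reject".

Execution trace:
Initial: [q0]baaaa
Step 1: δ(q0, b) = (q0, b, R) → b[q0]aaaa
Step 2: δ(q0, a) = (q2, □, R) → b□[q2]aaa
Step 3: δ(q2, a) = (q0, b, L) → b[q0]□baa
Step 4: δ(q0, □) = (q1, b, L) → [q1]bbbaa
Step 5: δ(q1, b) = (q0, a, L) → [q0]□abbaa
Step 6: δ(q0, □) = (q1, b, L) → [q1]□babbaa
Step 7: δ(q1, □) = (qR, □, R) → □[qR]babbaa

The machine reaches the reject state qR and halts.

Answer: Reject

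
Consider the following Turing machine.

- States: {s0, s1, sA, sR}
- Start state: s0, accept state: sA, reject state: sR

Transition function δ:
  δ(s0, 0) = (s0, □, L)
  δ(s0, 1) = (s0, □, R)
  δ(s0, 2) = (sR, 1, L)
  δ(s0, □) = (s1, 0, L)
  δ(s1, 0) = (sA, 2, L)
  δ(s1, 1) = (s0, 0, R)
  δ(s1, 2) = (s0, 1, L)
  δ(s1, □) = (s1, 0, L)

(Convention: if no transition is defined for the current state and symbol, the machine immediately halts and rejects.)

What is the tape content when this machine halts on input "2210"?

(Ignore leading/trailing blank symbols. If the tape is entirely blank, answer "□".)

Execution trace:
Initial: [s0]2210
Step 1: δ(s0, 2) = (sR, 1, L) → [sR]□1210

The machine reaches the reject state sR and halts.

Final tape (ignoring leading/trailing blanks): 1210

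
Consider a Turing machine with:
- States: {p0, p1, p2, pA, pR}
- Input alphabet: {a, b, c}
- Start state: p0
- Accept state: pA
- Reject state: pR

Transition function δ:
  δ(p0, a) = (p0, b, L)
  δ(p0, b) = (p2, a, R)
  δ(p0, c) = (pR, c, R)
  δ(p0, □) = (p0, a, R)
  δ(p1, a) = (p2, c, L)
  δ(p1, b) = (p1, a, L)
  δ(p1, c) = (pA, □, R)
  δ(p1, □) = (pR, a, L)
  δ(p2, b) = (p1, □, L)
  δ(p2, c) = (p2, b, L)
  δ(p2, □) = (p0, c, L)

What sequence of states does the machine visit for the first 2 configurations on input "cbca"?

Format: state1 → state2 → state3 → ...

Execution trace:
Initial: [p0]cbca
Step 1: δ(p0, c) = (pR, c, R) → c[pR]bca

The machine reaches the reject state pR and halts.

State sequence: p0 → pR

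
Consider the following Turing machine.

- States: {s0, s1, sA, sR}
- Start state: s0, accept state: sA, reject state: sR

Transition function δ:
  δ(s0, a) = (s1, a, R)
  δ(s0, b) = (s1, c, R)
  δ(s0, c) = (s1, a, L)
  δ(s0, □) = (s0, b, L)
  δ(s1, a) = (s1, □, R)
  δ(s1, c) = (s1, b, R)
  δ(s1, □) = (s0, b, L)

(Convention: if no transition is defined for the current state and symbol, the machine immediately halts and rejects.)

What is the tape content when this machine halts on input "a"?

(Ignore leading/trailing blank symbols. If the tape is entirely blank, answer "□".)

Execution trace:
Initial: [s0]a
Step 1: δ(s0, a) = (s1, a, R) → a[s1]□
Step 2: δ(s1, □) = (s0, b, L) → [s0]ab
Step 3: δ(s0, a) = (s1, a, R) → a[s1]b

No transition is defined for δ(s1, b). By convention the machine halts and rejects.

Final tape (ignoring leading/trailing blanks): ab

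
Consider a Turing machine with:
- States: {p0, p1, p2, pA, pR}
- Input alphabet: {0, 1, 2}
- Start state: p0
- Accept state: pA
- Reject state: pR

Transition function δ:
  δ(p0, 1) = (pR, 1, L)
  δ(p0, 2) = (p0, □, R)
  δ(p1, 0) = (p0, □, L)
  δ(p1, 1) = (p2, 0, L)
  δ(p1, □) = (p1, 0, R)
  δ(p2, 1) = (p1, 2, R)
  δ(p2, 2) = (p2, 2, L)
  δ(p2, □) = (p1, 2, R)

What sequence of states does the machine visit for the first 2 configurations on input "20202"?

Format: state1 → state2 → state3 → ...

Execution trace:
Initial: [p0]20202
Step 1: δ(p0, 2) = (p0, □, R) → □[p0]0202

No transition is defined for δ(p0, 0). By convention the machine halts and rejects.

State sequence: p0 → p0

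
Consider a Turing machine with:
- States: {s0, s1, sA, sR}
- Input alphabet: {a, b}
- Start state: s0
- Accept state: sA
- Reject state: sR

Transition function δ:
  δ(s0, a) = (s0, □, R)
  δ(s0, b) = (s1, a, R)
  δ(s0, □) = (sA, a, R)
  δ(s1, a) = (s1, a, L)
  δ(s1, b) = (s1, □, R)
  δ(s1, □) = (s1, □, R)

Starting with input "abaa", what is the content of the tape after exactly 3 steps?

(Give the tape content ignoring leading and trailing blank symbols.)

Execution trace:
Initial: [s0]abaa
Step 1: δ(s0, a) = (s0, □, R) → □[s0]baa
Step 2: δ(s0, b) = (s1, a, R) → □a[s1]aa
Step 3: δ(s1, a) = (s1, a, L) → □[s1]aaa

After 3 steps, the tape (ignoring leading/trailing blanks) is: aaa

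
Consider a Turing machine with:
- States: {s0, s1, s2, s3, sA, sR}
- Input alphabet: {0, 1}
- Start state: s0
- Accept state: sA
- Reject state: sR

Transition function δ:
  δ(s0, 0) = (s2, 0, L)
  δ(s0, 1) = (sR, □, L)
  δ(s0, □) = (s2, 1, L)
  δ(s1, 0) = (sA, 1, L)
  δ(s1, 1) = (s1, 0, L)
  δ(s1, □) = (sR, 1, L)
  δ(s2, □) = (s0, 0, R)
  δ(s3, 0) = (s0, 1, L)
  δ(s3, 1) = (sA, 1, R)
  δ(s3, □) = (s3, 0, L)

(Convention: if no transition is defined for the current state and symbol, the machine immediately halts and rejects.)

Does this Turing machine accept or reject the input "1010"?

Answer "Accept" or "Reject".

Execution trace:
Initial: [s0]1010
Step 1: δ(s0, 1) = (sR, □, L) → [sR]□□010

The machine reaches the reject state sR and halts.

Answer: Reject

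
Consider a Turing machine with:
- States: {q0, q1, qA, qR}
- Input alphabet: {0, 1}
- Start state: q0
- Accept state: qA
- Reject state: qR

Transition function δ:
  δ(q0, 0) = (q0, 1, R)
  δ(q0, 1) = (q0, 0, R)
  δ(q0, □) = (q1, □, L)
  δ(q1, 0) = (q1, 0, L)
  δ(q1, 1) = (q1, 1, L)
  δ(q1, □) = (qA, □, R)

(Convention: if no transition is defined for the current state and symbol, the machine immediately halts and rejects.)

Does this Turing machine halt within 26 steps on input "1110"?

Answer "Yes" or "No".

Execution trace:
Initial: [q0]1110
Step 1: δ(q0, 1) = (q0, 0, R) → 0[q0]110
Step 2: δ(q0, 1) = (q0, 0, R) → 00[q0]10
Step 3: δ(q0, 1) = (q0, 0, R) → 000[q0]0
Step 4: δ(q0, 0) = (q0, 1, R) → 0001[q0]□
Step 5: δ(q0, □) = (q1, □, L) → 000[q1]1□
Step 6: δ(q1, 1) = (q1, 1, L) → 00[q1]01□
Step 7: δ(q1, 0) = (q1, 0, L) → 0[q1]001□
Step 8: δ(q1, 0) = (q1, 0, L) → [q1]0001□
Step 9: δ(q1, 0) = (q1, 0, L) → [q1]□0001□
Step 10: δ(q1, □) = (qA, □, R) → □[qA]0001□

The machine reaches the accept state qA and halts.
The machine halted after 10 steps (within the 26-step bound).

Answer: Yes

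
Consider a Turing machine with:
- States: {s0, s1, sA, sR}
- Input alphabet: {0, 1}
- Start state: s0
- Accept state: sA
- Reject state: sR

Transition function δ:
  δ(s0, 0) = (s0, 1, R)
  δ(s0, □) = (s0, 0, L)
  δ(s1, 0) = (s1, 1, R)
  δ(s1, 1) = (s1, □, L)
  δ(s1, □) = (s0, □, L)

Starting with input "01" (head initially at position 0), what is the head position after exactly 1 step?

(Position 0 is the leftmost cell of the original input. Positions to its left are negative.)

Execution trace (head position shown):
Step 0: [s0]01  (head at position 0)
Step 1: move right → 1[s0]1  (head at position 1)

After 1 step, the head is at position 1.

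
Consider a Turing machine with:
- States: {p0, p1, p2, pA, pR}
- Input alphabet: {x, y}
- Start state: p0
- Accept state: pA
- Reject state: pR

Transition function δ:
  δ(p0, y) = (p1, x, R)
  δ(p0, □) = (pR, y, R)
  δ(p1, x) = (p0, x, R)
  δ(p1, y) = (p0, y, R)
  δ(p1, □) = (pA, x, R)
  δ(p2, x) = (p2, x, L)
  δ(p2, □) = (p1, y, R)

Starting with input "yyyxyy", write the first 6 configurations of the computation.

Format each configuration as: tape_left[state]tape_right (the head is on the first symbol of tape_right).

Transitions applied:
Step 1: δ(p0, y) = (p1, x, R)
Step 2: δ(p1, y) = (p0, y, R)
Step 3: δ(p0, y) = (p1, x, R)
Step 4: δ(p1, x) = (p0, x, R)
Step 5: δ(p0, y) = (p1, x, R)

The first 6 configurations are:
[p0]yyyxyy ⊢ x[p1]yyxyy ⊢ xy[p0]yxyy ⊢ xyx[p1]xyy ⊢ xyxx[p0]yy ⊢ xyxxx[p1]y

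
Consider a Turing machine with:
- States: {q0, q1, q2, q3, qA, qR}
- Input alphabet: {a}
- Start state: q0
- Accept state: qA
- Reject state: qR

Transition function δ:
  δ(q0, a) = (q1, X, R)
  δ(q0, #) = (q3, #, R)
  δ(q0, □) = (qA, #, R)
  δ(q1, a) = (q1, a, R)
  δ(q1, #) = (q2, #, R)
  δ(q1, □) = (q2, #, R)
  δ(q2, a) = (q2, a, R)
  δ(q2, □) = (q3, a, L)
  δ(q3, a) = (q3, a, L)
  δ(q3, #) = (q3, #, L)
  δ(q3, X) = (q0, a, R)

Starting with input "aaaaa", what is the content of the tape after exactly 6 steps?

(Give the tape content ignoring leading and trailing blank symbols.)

Execution trace:
Initial: [q0]aaaaa
Step 1: δ(q0, a) = (q1, X, R) → X[q1]aaaa
Step 2: δ(q1, a) = (q1, a, R) → Xa[q1]aaa
Step 3: δ(q1, a) = (q1, a, R) → Xaa[q1]aa
Step 4: δ(q1, a) = (q1, a, R) → Xaaa[q1]a
Step 5: δ(q1, a) = (q1, a, R) → Xaaaa[q1]□
Step 6: δ(q1, □) = (q2, #, R) → Xaaaa#[q2]□

After 6 steps, the tape (ignoring leading/trailing blanks) is: Xaaaa#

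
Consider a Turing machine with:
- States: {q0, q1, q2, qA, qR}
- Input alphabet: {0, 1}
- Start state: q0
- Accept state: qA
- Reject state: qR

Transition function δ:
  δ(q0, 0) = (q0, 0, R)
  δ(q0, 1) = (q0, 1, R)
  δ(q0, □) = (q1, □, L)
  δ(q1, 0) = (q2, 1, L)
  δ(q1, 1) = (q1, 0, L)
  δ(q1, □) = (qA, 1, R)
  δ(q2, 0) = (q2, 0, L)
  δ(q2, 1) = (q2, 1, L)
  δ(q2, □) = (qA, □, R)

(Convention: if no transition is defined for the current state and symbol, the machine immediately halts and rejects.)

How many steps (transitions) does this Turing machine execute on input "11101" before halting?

Execution trace:
Initial: [q0]11101
Step 1: δ(q0, 1) = (q0, 1, R) → 1[q0]1101
Step 2: δ(q0, 1) = (q0, 1, R) → 11[q0]101
Step 3: δ(q0, 1) = (q0, 1, R) → 111[q0]01
Step 4: δ(q0, 0) = (q0, 0, R) → 1110[q0]1
Step 5: δ(q0, 1) = (q0, 1, R) → 11101[q0]□
Step 6: δ(q0, □) = (q1, □, L) → 1110[q1]1□
Step 7: δ(q1, 1) = (q1, 0, L) → 111[q1]00□
Step 8: δ(q1, 0) = (q2, 1, L) → 11[q2]110□
Step 9: δ(q2, 1) = (q2, 1, L) → 1[q2]1110□
Step 10: δ(q2, 1) = (q2, 1, L) → [q2]11110□
Step 11: δ(q2, 1) = (q2, 1, L) → [q2]□11110□
Step 12: δ(q2, □) = (qA, □, R) → □[qA]11110□

The machine reaches the accept state qA and halts.

The machine executed 12 steps before halting.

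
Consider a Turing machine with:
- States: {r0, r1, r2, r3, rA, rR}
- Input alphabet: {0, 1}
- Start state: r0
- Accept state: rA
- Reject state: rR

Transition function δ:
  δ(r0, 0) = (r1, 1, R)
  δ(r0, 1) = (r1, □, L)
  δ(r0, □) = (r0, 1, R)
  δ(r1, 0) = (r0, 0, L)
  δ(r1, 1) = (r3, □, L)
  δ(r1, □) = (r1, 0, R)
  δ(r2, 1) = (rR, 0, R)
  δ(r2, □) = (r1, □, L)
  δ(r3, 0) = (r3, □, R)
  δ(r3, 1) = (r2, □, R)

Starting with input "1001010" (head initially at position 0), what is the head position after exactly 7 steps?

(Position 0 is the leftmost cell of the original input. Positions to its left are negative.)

Execution trace (head position shown):
Step 0: [r0]1001010  (head at position 0)
Step 1: move left → [r1]□□001010  (head at position -1)
Step 2: move right → 0[r1]□001010  (head at position 0)
Step 3: move right → 00[r1]001010  (head at position 1)
Step 4: move left → 0[r0]0001010  (head at position 0)
Step 5: move right → 01[r1]001010  (head at position 1)
Step 6: move left → 0[r0]1001010  (head at position 0)
Step 7: move left → [r1]0□001010  (head at position -1)

After 7 steps, the head is at position -1.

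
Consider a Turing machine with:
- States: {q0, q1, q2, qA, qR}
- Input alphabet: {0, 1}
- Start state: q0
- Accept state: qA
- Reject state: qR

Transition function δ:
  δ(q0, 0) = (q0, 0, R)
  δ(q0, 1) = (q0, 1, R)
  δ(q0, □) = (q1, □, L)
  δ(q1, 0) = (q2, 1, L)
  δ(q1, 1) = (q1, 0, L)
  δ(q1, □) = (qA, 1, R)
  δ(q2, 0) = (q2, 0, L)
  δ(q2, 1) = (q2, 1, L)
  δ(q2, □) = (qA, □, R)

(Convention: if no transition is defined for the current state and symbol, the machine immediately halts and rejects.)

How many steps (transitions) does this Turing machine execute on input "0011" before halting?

Execution trace:
Initial: [q0]0011
Step 1: δ(q0, 0) = (q0, 0, R) → 0[q0]011
Step 2: δ(q0, 0) = (q0, 0, R) → 00[q0]11
Step 3: δ(q0, 1) = (q0, 1, R) → 001[q0]1
Step 4: δ(q0, 1) = (q0, 1, R) → 0011[q0]□
Step 5: δ(q0, □) = (q1, □, L) → 001[q1]1□
Step 6: δ(q1, 1) = (q1, 0, L) → 00[q1]10□
Step 7: δ(q1, 1) = (q1, 0, L) → 0[q1]000□
Step 8: δ(q1, 0) = (q2, 1, L) → [q2]0100□
Step 9: δ(q2, 0) = (q2, 0, L) → [q2]□0100□
Step 10: δ(q2, □) = (qA, □, R) → □[qA]0100□

The machine reaches the accept state qA and halts.

The machine executed 10 steps before halting.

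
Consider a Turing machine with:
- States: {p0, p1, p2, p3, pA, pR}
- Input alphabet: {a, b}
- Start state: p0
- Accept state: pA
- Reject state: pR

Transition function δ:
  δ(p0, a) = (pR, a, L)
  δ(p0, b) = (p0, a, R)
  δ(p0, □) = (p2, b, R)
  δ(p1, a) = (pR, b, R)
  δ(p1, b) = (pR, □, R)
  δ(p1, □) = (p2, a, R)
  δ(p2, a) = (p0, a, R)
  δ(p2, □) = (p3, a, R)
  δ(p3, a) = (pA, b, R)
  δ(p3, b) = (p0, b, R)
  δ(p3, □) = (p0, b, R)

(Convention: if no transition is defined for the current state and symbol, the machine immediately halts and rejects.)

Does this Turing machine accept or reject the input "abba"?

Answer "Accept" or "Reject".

Execution trace:
Initial: [p0]abba
Step 1: δ(p0, a) = (pR, a, L) → [pR]□abba

The machine reaches the reject state pR and halts.

Answer: Reject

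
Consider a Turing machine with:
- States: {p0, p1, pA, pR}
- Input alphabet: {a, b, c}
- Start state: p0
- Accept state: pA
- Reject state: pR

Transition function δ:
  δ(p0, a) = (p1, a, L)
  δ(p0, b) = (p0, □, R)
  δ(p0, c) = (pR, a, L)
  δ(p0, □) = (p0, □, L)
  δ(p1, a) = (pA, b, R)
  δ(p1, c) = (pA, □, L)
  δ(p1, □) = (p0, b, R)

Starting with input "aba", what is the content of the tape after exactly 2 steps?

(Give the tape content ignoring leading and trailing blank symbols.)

Execution trace:
Initial: [p0]aba
Step 1: δ(p0, a) = (p1, a, L) → [p1]□aba
Step 2: δ(p1, □) = (p0, b, R) → b[p0]aba

After 2 steps, the tape (ignoring leading/trailing blanks) is: baba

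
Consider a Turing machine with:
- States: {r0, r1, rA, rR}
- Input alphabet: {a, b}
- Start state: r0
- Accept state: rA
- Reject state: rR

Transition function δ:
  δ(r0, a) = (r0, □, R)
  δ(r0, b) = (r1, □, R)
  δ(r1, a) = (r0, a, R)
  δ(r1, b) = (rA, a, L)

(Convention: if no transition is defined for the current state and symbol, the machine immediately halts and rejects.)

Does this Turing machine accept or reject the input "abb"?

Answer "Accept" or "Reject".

Execution trace:
Initial: [r0]abb
Step 1: δ(r0, a) = (r0, □, R) → □[r0]bb
Step 2: δ(r0, b) = (r1, □, R) → □□[r1]b
Step 3: δ(r1, b) = (rA, a, L) → □[rA]□a

The machine reaches the accept state rA and halts.

Answer: Accept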